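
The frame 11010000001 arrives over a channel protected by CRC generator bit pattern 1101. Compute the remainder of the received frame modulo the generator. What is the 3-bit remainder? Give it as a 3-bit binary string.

001

Modulo-2 division of 11010000001 by 1101:
  pos 0: 1101 XOR 1101 = 0000
Remainder = 001 (nonzero — an error is detected).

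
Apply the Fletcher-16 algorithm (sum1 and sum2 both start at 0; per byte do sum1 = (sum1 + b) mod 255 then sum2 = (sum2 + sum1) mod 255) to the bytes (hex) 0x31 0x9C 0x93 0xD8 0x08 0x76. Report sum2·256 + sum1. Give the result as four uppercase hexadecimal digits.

Running sums (mod 255):
  after byte 0 (0x31): sum1=49, sum2=49
  after byte 1 (0x9C): sum1=205, sum2=254
  after byte 2 (0x93): sum1=97, sum2=96
  after byte 3 (0xD8): sum1=58, sum2=154
  after byte 4 (0x08): sum1=66, sum2=220
  after byte 5 (0x76): sum1=184, sum2=149
Checksum = sum2·256 + sum1 = 149·256 + 184 = 38328 = 0x95B8.

95B8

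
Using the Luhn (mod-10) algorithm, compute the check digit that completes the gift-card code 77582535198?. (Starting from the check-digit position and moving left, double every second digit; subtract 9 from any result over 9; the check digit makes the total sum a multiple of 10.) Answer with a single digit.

1

Partial digits right→left: 8 9 1 5 3 5 2 8 5 7 7
Double every second digit counting from the check-digit position (so the 1st, 3rd, 5th, ... of the partial from the right).
  doubled (with −9 where >9): 7 2 6 4 1 5 → sum 25
  kept as-is: 9 5 5 8 7 → sum 34
Total = 25 + 34 = 59.
Check digit = (10 − (59 mod 10)) mod 10 = 1.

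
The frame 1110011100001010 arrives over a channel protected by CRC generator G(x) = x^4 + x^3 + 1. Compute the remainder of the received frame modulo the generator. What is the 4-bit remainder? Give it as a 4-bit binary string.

Modulo-2 division of 1110011100001010 by 11001:
  pos 0: 11100 XOR 11001 = 00101
  pos 2: 10111 XOR 11001 = 01110
  pos 3: 11101 XOR 11001 = 00100
  pos 5: 10000 XOR 11001 = 01001
  pos 6: 10010 XOR 11001 = 01011
  pos 7: 10110 XOR 11001 = 01111
  pos 8: 11111 XOR 11001 = 00110
  pos 10: 11001 XOR 11001 = 00000
Remainder = 0000 (zero — the frame passes the CRC check).

0000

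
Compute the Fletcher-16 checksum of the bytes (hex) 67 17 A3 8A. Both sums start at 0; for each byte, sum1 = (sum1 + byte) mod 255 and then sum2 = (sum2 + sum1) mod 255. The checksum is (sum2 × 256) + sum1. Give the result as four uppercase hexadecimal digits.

B4AC

Running sums (mod 255):
  after byte 0 (67): sum1=103, sum2=103
  after byte 1 (17): sum1=126, sum2=229
  after byte 2 (A3): sum1=34, sum2=8
  after byte 3 (8A): sum1=172, sum2=180
Checksum = sum2·256 + sum1 = 180·256 + 172 = 46252 = 0xB4AC.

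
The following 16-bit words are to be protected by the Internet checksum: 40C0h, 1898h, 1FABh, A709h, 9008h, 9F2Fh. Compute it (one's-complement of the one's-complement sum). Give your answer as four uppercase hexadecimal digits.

B0BA

One's-complement addition (fold any carry out of bit 15 back into bit 0):
  0x40C0 + 0x1898 = 0x05958
  0x5958 + 0x1FAB = 0x07903
  0x7903 + 0xA709 = 0x1200C → wrap carry → 0x200D
  0x200D + 0x9008 = 0x0B015
  0xB015 + 0x9F2F = 0x14F44 → wrap carry → 0x4F45
One's-complement sum = 0x4F45.
Checksum = ~0x4F45 & 0xFFFF = 0xB0BA.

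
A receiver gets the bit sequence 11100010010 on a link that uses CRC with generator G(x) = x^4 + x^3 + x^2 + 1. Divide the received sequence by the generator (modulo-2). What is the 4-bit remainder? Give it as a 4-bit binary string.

0001

Modulo-2 division of 11100010010 by 11101:
  pos 0: 11100 XOR 11101 = 00001
  pos 4: 10100 XOR 11101 = 01001
  pos 5: 10011 XOR 11101 = 01110
  pos 6: 11100 XOR 11101 = 00001
Remainder = 0001 (nonzero — an error is detected).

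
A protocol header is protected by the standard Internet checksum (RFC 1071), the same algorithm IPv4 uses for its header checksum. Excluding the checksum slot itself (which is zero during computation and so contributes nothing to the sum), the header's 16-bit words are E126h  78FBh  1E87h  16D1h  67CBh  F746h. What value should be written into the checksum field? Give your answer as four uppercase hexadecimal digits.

One's-complement addition (fold any carry out of bit 15 back into bit 0):
  0xE126 + 0x78FB = 0x15A21 → wrap carry → 0x5A22
  0x5A22 + 0x1E87 = 0x078A9
  0x78A9 + 0x16D1 = 0x08F7A
  0x8F7A + 0x67CB = 0x0F745
  0xF745 + 0xF746 = 0x1EE8B → wrap carry → 0xEE8C
One's-complement sum = 0xEE8C.
Checksum = ~0xEE8C & 0xFFFF = 0x1173.

1173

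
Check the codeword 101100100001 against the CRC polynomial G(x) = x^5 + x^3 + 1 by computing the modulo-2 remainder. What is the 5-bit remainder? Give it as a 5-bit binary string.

Modulo-2 division of 101100100001 by 101001:
  pos 0: 101100 XOR 101001 = 000101
  pos 3: 101100 XOR 101001 = 000101
  pos 6: 101001 XOR 101001 = 000000
Remainder = 00000 (zero — the frame passes the CRC check).

00000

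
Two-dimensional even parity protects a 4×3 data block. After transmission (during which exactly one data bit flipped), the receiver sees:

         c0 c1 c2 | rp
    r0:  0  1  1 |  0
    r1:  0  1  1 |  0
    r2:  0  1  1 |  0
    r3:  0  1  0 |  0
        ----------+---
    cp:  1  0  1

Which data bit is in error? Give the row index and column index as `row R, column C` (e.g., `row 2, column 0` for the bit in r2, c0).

Recompute each row's even parity and compare to rp:
  r0: data parity 0, sent rp 0 → ok
  r1: data parity 0, sent rp 0 → ok
  r2: data parity 0, sent rp 0 → ok
  r3: data parity 1, sent rp 0 → mismatch
Recompute each column's even parity and compare to cp:
  c0: data parity 0, sent cp 1 → mismatch
  c1: data parity 0, sent cp 0 → ok
  c2: data parity 1, sent cp 1 → ok
Exactly one row (r3) and one column (c0) fail → the flipped bit is at their intersection.

row 3, column 0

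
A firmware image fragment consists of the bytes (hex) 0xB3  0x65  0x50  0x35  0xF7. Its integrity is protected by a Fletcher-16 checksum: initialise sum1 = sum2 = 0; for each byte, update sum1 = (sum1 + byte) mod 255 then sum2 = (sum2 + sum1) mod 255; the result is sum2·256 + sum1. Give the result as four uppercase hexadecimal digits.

6B96

Running sums (mod 255):
  after byte 0 (0xB3): sum1=179, sum2=179
  after byte 1 (0x65): sum1=25, sum2=204
  after byte 2 (0x50): sum1=105, sum2=54
  after byte 3 (0x35): sum1=158, sum2=212
  after byte 4 (0xF7): sum1=150, sum2=107
Checksum = sum2·256 + sum1 = 107·256 + 150 = 27542 = 0x6B96.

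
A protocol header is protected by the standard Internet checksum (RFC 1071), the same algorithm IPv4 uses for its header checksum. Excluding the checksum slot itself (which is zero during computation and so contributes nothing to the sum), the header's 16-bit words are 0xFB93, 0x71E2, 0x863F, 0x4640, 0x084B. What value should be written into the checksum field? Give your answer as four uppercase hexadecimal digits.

BDBE

One's-complement addition (fold any carry out of bit 15 back into bit 0):
  0xFB93 + 0x71E2 = 0x16D75 → wrap carry → 0x6D76
  0x6D76 + 0x863F = 0x0F3B5
  0xF3B5 + 0x4640 = 0x139F5 → wrap carry → 0x39F6
  0x39F6 + 0x084B = 0x04241
One's-complement sum = 0x4241.
Checksum = ~0x4241 & 0xFFFF = 0xBDBE.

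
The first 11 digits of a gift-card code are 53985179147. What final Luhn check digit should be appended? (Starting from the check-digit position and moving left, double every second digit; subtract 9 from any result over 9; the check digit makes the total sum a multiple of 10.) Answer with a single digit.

2

Partial digits right→left: 7 4 1 9 7 1 5 8 9 3 5
Double every second digit counting from the check-digit position (so the 1st, 3rd, 5th, ... of the partial from the right).
  doubled (with −9 where >9): 5 2 5 1 9 1 → sum 23
  kept as-is: 4 9 1 8 3 → sum 25
Total = 23 + 25 = 48.
Check digit = (10 − (48 mod 10)) mod 10 = 2.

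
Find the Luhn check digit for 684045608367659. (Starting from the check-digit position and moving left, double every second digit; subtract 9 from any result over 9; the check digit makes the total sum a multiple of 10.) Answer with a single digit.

Partial digits right→left: 9 5 6 7 6 3 8 0 6 5 4 0 4 8 6
Double every second digit counting from the check-digit position (so the 1st, 3rd, 5th, ... of the partial from the right).
  doubled (with −9 where >9): 9 3 3 7 3 8 8 3 → sum 44
  kept as-is: 5 7 3 0 5 0 8 → sum 28
Total = 44 + 28 = 72.
Check digit = (10 − (72 mod 10)) mod 10 = 8.

8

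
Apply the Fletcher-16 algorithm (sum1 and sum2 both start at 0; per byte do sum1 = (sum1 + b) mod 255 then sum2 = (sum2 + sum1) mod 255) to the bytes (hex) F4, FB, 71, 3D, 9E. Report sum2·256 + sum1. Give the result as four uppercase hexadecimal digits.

263E

Running sums (mod 255):
  after byte 0 (F4): sum1=244, sum2=244
  after byte 1 (FB): sum1=240, sum2=229
  after byte 2 (71): sum1=98, sum2=72
  after byte 3 (3D): sum1=159, sum2=231
  after byte 4 (9E): sum1=62, sum2=38
Checksum = sum2·256 + sum1 = 38·256 + 62 = 9790 = 0x263E.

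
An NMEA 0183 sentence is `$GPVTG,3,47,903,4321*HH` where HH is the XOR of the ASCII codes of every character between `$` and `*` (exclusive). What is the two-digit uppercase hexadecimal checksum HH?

XOR the ASCII codes of the payload characters:
  'G' = 0x47 → acc = 0x47
  'P' = 0x50 → acc = 0x17
  'V' = 0x56 → acc = 0x41
  'T' = 0x54 → acc = 0x15
  'G' = 0x47 → acc = 0x52
  ',' = 0x2C → acc = 0x7E
  '3' = 0x33 → acc = 0x4D
  ',' = 0x2C → acc = 0x61
  '4' = 0x34 → acc = 0x55
  '7' = 0x37 → acc = 0x62
  ',' = 0x2C → acc = 0x4E
  '9' = 0x39 → acc = 0x77
  '0' = 0x30 → acc = 0x47
  '3' = 0x33 → acc = 0x74
  ',' = 0x2C → acc = 0x58
  '4' = 0x34 → acc = 0x6C
  '3' = 0x33 → acc = 0x5F
  '2' = 0x32 → acc = 0x6D
  '1' = 0x31 → acc = 0x5C
Checksum = 0x5C.

5C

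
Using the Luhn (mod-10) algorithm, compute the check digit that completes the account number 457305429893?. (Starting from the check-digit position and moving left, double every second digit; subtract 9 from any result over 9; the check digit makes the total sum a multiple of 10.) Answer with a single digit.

2

Partial digits right→left: 3 9 8 9 2 4 5 0 3 7 5 4
Double every second digit counting from the check-digit position (so the 1st, 3rd, 5th, ... of the partial from the right).
  doubled (with −9 where >9): 6 7 4 1 6 1 → sum 25
  kept as-is: 9 9 4 0 7 4 → sum 33
Total = 25 + 33 = 58.
Check digit = (10 − (58 mod 10)) mod 10 = 2.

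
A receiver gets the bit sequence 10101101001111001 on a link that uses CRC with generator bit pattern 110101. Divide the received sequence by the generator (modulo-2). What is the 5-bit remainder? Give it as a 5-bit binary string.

Modulo-2 division of 10101101001111001 by 110101:
  pos 0: 101011 XOR 110101 = 011110
  pos 1: 111100 XOR 110101 = 001001
  pos 3: 100110 XOR 110101 = 010011
  pos 4: 100110 XOR 110101 = 010011
  pos 5: 100111 XOR 110101 = 010010
  pos 6: 100101 XOR 110101 = 010000
  pos 7: 100001 XOR 110101 = 010100
  pos 8: 101001 XOR 110101 = 011100
  pos 9: 111000 XOR 110101 = 001101
  pos 11: 110101 XOR 110101 = 000000
Remainder = 00000 (zero — the frame passes the CRC check).

00000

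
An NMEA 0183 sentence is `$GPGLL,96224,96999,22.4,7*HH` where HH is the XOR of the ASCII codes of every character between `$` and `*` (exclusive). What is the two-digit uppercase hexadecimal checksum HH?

XOR the ASCII codes of the payload characters:
  'G' = 0x47 → acc = 0x47
  'P' = 0x50 → acc = 0x17
  'G' = 0x47 → acc = 0x50
  'L' = 0x4C → acc = 0x1C
  'L' = 0x4C → acc = 0x50
  ',' = 0x2C → acc = 0x7C
  '9' = 0x39 → acc = 0x45
  '6' = 0x36 → acc = 0x73
  '2' = 0x32 → acc = 0x41
  '2' = 0x32 → acc = 0x73
  '4' = 0x34 → acc = 0x47
  ',' = 0x2C → acc = 0x6B
  '9' = 0x39 → acc = 0x52
  '6' = 0x36 → acc = 0x64
  '9' = 0x39 → acc = 0x5D
  '9' = 0x39 → acc = 0x64
  '9' = 0x39 → acc = 0x5D
  ',' = 0x2C → acc = 0x71
  '2' = 0x32 → acc = 0x43
  '2' = 0x32 → acc = 0x71
  '.' = 0x2E → acc = 0x5F
  '4' = 0x34 → acc = 0x6B
  ',' = 0x2C → acc = 0x47
  '7' = 0x37 → acc = 0x70
Checksum = 0x70.

70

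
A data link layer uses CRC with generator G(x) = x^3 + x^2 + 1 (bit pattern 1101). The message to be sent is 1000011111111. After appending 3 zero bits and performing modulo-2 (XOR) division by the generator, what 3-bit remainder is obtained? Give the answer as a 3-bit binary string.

111

Append 3 zeros: 1000011111111000. Divide by 1101 (XOR where the leading bit is 1):
  pos 0: 1000 XOR 1101 = 0101
  pos 1: 1010 XOR 1101 = 0111
  pos 2: 1111 XOR 1101 = 0010
  pos 4: 1011 XOR 1101 = 0110
  pos 5: 1101 XOR 1101 = 0000
  pos 9: 1111 XOR 1101 = 0010
  pos 11: 1000 XOR 1101 = 0101
  pos 12: 1010 XOR 1101 = 0111
Remainder (last 3 bits) = 111. This is the CRC / FCS.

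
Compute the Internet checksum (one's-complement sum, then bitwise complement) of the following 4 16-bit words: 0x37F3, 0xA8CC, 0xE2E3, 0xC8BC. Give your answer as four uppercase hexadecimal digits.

One's-complement addition (fold any carry out of bit 15 back into bit 0):
  0x37F3 + 0xA8CC = 0x0E0BF
  0xE0BF + 0xE2E3 = 0x1C3A2 → wrap carry → 0xC3A3
  0xC3A3 + 0xC8BC = 0x18C5F → wrap carry → 0x8C60
One's-complement sum = 0x8C60.
Checksum = ~0x8C60 & 0xFFFF = 0x739F.

739F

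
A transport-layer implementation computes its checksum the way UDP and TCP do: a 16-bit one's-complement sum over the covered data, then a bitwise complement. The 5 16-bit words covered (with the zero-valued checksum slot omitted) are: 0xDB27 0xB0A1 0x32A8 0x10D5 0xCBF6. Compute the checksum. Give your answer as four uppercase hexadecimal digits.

64C2

One's-complement addition (fold any carry out of bit 15 back into bit 0):
  0xDB27 + 0xB0A1 = 0x18BC8 → wrap carry → 0x8BC9
  0x8BC9 + 0x32A8 = 0x0BE71
  0xBE71 + 0x10D5 = 0x0CF46
  0xCF46 + 0xCBF6 = 0x19B3C → wrap carry → 0x9B3D
One's-complement sum = 0x9B3D.
Checksum = ~0x9B3D & 0xFFFF = 0x64C2.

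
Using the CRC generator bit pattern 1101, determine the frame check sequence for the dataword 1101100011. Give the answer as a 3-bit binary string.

Append 3 zeros: 1101100011000. Divide by 1101 (XOR where the leading bit is 1):
  pos 0: 1101 XOR 1101 = 0000
  pos 4: 1000 XOR 1101 = 0101
  pos 5: 1011 XOR 1101 = 0110
  pos 6: 1101 XOR 1101 = 0000
Remainder (last 3 bits) = 000. This is the CRC / FCS.

000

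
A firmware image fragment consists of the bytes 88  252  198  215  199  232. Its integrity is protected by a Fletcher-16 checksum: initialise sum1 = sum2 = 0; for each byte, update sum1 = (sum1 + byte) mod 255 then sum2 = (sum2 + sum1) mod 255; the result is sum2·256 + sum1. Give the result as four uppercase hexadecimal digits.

1EA4

Running sums (mod 255):
  after byte 0 (88): sum1=88, sum2=88
  after byte 1 (252): sum1=85, sum2=173
  after byte 2 (198): sum1=28, sum2=201
  after byte 3 (215): sum1=243, sum2=189
  after byte 4 (199): sum1=187, sum2=121
  after byte 5 (232): sum1=164, sum2=30
Checksum = sum2·256 + sum1 = 30·256 + 164 = 7844 = 0x1EA4.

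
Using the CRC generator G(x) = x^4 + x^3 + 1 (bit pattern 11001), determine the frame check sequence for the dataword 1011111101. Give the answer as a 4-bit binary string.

Append 4 zeros: 10111111010000. Divide by 11001 (XOR where the leading bit is 1):
  pos 0: 10111 XOR 11001 = 01110
  pos 1: 11101 XOR 11001 = 00100
  pos 3: 10011 XOR 11001 = 01010
  pos 4: 10100 XOR 11001 = 01101
  pos 5: 11011 XOR 11001 = 00010
  pos 8: 10000 XOR 11001 = 01001
  pos 9: 10010 XOR 11001 = 01011
Remainder (last 4 bits) = 1011. This is the CRC / FCS.

1011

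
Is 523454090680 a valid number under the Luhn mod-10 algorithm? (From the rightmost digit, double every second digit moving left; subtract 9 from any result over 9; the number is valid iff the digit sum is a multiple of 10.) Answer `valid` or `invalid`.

valid

From the right, keep odd positions and double even positions (subtract 9 from any doubled value over 9):
  doubled (positions 2,4,...): 7 0 0 1 6 1 → sum 15
  kept (positions 1,3,...): 0 6 9 4 4 2 → sum 25
Total = 40.
40 mod 10 = 0, so the number is valid.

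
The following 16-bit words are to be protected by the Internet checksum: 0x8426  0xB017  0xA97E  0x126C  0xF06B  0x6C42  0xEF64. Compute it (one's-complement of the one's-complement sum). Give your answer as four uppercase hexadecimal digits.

C3C3

One's-complement addition (fold any carry out of bit 15 back into bit 0):
  0x8426 + 0xB017 = 0x1343D → wrap carry → 0x343E
  0x343E + 0xA97E = 0x0DDBC
  0xDDBC + 0x126C = 0x0F028
  0xF028 + 0xF06B = 0x1E093 → wrap carry → 0xE094
  0xE094 + 0x6C42 = 0x14CD6 → wrap carry → 0x4CD7
  0x4CD7 + 0xEF64 = 0x13C3B → wrap carry → 0x3C3C
One's-complement sum = 0x3C3C.
Checksum = ~0x3C3C & 0xFFFF = 0xC3C3.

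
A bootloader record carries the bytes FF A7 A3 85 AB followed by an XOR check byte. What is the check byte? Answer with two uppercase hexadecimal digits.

XOR the bytes together:
  start with 0xFF
  0xFF ⊕ 0xA7 = 0x58
  0x58 ⊕ 0xA3 = 0xFB
  0xFB ⊕ 0x85 = 0x7E
  0x7E ⊕ 0xAB = 0xD5

D5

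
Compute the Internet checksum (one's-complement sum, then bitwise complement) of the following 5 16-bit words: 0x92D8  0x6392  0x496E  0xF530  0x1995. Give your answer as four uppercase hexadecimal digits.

One's-complement addition (fold any carry out of bit 15 back into bit 0):
  0x92D8 + 0x6392 = 0x0F66A
  0xF66A + 0x496E = 0x13FD8 → wrap carry → 0x3FD9
  0x3FD9 + 0xF530 = 0x13509 → wrap carry → 0x350A
  0x350A + 0x1995 = 0x04E9F
One's-complement sum = 0x4E9F.
Checksum = ~0x4E9F & 0xFFFF = 0xB160.

B160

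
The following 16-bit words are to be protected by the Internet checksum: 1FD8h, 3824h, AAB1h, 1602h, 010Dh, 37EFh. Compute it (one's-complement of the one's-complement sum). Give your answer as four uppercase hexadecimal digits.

AE53

One's-complement addition (fold any carry out of bit 15 back into bit 0):
  0x1FD8 + 0x3824 = 0x057FC
  0x57FC + 0xAAB1 = 0x102AD → wrap carry → 0x02AE
  0x02AE + 0x1602 = 0x018B0
  0x18B0 + 0x010D = 0x019BD
  0x19BD + 0x37EF = 0x051AC
One's-complement sum = 0x51AC.
Checksum = ~0x51AC & 0xFFFF = 0xAE53.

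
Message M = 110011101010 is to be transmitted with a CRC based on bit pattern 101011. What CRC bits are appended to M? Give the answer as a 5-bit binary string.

11111

Append 5 zeros: 11001110101000000. Divide by 101011 (XOR where the leading bit is 1):
  pos 0: 110011 XOR 101011 = 011000
  pos 1: 110001 XOR 101011 = 011010
  pos 2: 110100 XOR 101011 = 011111
  pos 3: 111111 XOR 101011 = 010100
  pos 4: 101000 XOR 101011 = 000011
  pos 8: 111000 XOR 101011 = 010011
  pos 9: 100110 XOR 101011 = 001101
  pos 11: 110100 XOR 101011 = 011111
Remainder (last 5 bits) = 11111. This is the CRC / FCS.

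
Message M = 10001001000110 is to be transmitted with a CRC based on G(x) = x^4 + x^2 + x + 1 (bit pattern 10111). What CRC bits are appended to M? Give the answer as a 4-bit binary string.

1110

Append 4 zeros: 100010010001100000. Divide by 10111 (XOR where the leading bit is 1):
  pos 0: 10001 XOR 10111 = 00110
  pos 2: 11000 XOR 10111 = 01111
  pos 3: 11111 XOR 10111 = 01000
  pos 4: 10000 XOR 10111 = 00111
  pos 6: 11100 XOR 10111 = 01011
  pos 7: 10111 XOR 10111 = 00000
  pos 12: 10000 XOR 10111 = 00111
Remainder (last 4 bits) = 1110. This is the CRC / FCS.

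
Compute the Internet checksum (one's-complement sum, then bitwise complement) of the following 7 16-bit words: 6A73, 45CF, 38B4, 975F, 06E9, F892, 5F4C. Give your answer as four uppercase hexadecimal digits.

One's-complement addition (fold any carry out of bit 15 back into bit 0):
  0x6A73 + 0x45CF = 0x0B042
  0xB042 + 0x38B4 = 0x0E8F6
  0xE8F6 + 0x975F = 0x18055 → wrap carry → 0x8056
  0x8056 + 0x06E9 = 0x0873F
  0x873F + 0xF892 = 0x17FD1 → wrap carry → 0x7FD2
  0x7FD2 + 0x5F4C = 0x0DF1E
One's-complement sum = 0xDF1E.
Checksum = ~0xDF1E & 0xFFFF = 0x20E1.

20E1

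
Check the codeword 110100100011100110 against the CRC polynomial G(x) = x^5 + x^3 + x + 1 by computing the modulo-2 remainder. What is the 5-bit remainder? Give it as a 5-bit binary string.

00010

Modulo-2 division of 110100100011100110 by 101011:
  pos 0: 110100 XOR 101011 = 011111
  pos 1: 111111 XOR 101011 = 010100
  pos 2: 101000 XOR 101011 = 000011
  pos 6: 110011 XOR 101011 = 011000
  pos 7: 110001 XOR 101011 = 011010
  pos 8: 110100 XOR 101011 = 011111
  pos 9: 111110 XOR 101011 = 010101
  pos 10: 101011 XOR 101011 = 000000
Remainder = 00010 (nonzero — an error is detected).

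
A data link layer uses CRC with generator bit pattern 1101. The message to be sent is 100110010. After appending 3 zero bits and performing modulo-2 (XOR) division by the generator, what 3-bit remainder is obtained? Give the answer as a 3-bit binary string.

011

Append 3 zeros: 100110010000. Divide by 1101 (XOR where the leading bit is 1):
  pos 0: 1001 XOR 1101 = 0100
  pos 1: 1001 XOR 1101 = 0100
  pos 2: 1000 XOR 1101 = 0101
  pos 3: 1010 XOR 1101 = 0111
  pos 4: 1111 XOR 1101 = 0010
  pos 6: 1000 XOR 1101 = 0101
  pos 7: 1010 XOR 1101 = 0111
  pos 8: 1110 XOR 1101 = 0011
Remainder (last 3 bits) = 011. This is the CRC / FCS.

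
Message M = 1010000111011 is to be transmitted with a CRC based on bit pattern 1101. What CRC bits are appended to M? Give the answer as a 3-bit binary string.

Append 3 zeros: 1010000111011000. Divide by 1101 (XOR where the leading bit is 1):
  pos 0: 1010 XOR 1101 = 0111
  pos 1: 1110 XOR 1101 = 0011
  pos 3: 1100 XOR 1101 = 0001
  pos 6: 1111 XOR 1101 = 0010
  pos 8: 1001 XOR 1101 = 0100
  pos 9: 1001 XOR 1101 = 0100
  pos 10: 1000 XOR 1101 = 0101
  pos 11: 1010 XOR 1101 = 0111
  pos 12: 1110 XOR 1101 = 0011
Remainder (last 3 bits) = 011. This is the CRC / FCS.

011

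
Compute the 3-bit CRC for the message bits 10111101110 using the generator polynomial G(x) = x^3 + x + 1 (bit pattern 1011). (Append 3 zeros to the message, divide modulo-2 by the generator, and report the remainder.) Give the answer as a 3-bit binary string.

010

Append 3 zeros: 10111101110000. Divide by 1011 (XOR where the leading bit is 1):
  pos 0: 1011 XOR 1011 = 0000
  pos 4: 1101 XOR 1011 = 0110
  pos 5: 1101 XOR 1011 = 0110
  pos 6: 1101 XOR 1011 = 0110
  pos 7: 1100 XOR 1011 = 0111
  pos 8: 1110 XOR 1011 = 0101
  pos 9: 1010 XOR 1011 = 0001
Remainder (last 3 bits) = 010. This is the CRC / FCS.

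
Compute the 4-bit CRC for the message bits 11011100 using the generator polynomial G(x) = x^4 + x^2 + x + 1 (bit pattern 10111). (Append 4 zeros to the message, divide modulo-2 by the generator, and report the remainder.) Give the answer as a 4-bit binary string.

0111

Append 4 zeros: 110111000000. Divide by 10111 (XOR where the leading bit is 1):
  pos 0: 11011 XOR 10111 = 01100
  pos 1: 11001 XOR 10111 = 01110
  pos 2: 11100 XOR 10111 = 01011
  pos 3: 10110 XOR 10111 = 00001
  pos 7: 10000 XOR 10111 = 00111
Remainder (last 4 bits) = 0111. This is the CRC / FCS.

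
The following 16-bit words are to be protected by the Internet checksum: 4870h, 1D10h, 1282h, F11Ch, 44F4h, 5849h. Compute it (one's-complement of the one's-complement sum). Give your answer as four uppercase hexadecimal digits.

One's-complement addition (fold any carry out of bit 15 back into bit 0):
  0x4870 + 0x1D10 = 0x06580
  0x6580 + 0x1282 = 0x07802
  0x7802 + 0xF11C = 0x1691E → wrap carry → 0x691F
  0x691F + 0x44F4 = 0x0AE13
  0xAE13 + 0x5849 = 0x1065C → wrap carry → 0x065D
One's-complement sum = 0x065D.
Checksum = ~0x065D & 0xFFFF = 0xF9A2.

F9A2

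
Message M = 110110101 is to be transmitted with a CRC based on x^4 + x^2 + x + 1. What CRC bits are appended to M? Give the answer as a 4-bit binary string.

Append 4 zeros: 1101101010000. Divide by 10111 (XOR where the leading bit is 1):
  pos 0: 11011 XOR 10111 = 01100
  pos 1: 11000 XOR 10111 = 01111
  pos 2: 11111 XOR 10111 = 01000
  pos 3: 10000 XOR 10111 = 00111
  pos 5: 11110 XOR 10111 = 01001
  pos 6: 10010 XOR 10111 = 00101
  pos 8: 10100 XOR 10111 = 00011
Remainder (last 4 bits) = 0011. This is the CRC / FCS.

0011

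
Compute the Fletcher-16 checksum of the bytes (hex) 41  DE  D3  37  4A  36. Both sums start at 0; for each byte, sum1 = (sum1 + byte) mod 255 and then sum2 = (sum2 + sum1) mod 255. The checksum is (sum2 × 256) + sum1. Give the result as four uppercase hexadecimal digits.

Running sums (mod 255):
  after byte 0 (41): sum1=65, sum2=65
  after byte 1 (DE): sum1=32, sum2=97
  after byte 2 (D3): sum1=243, sum2=85
  after byte 3 (37): sum1=43, sum2=128
  after byte 4 (4A): sum1=117, sum2=245
  after byte 5 (36): sum1=171, sum2=161
Checksum = sum2·256 + sum1 = 161·256 + 171 = 41387 = 0xA1AB.

A1AB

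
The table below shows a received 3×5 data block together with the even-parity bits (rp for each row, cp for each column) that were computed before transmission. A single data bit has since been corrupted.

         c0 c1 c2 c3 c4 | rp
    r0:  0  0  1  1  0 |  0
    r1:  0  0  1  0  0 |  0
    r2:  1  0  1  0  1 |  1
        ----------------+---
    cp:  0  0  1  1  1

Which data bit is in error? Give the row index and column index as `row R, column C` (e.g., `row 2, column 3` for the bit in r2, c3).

Recompute each row's even parity and compare to rp:
  r0: data parity 0, sent rp 0 → ok
  r1: data parity 1, sent rp 0 → mismatch
  r2: data parity 1, sent rp 1 → ok
Recompute each column's even parity and compare to cp:
  c0: data parity 1, sent cp 0 → mismatch
  c1: data parity 0, sent cp 0 → ok
  c2: data parity 1, sent cp 1 → ok
  c3: data parity 1, sent cp 1 → ok
  c4: data parity 1, sent cp 1 → ok
Exactly one row (r1) and one column (c0) fail → the flipped bit is at their intersection.

row 1, column 0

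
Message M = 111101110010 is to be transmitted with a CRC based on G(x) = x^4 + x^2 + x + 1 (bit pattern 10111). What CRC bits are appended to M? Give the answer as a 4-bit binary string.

Append 4 zeros: 1111011100100000. Divide by 10111 (XOR where the leading bit is 1):
  pos 0: 11110 XOR 10111 = 01001
  pos 1: 10011 XOR 10111 = 00100
  pos 3: 10011 XOR 10111 = 00100
  pos 5: 10000 XOR 10111 = 00111
  pos 7: 11110 XOR 10111 = 01001
  pos 8: 10010 XOR 10111 = 00101
  pos 10: 10100 XOR 10111 = 00011
Remainder (last 4 bits) = 0110. This is the CRC / FCS.

0110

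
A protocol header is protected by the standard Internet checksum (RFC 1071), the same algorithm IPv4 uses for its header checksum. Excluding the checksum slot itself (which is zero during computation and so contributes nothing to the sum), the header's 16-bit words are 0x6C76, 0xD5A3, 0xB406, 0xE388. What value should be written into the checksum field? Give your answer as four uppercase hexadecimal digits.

One's-complement addition (fold any carry out of bit 15 back into bit 0):
  0x6C76 + 0xD5A3 = 0x14219 → wrap carry → 0x421A
  0x421A + 0xB406 = 0x0F620
  0xF620 + 0xE388 = 0x1D9A8 → wrap carry → 0xD9A9
One's-complement sum = 0xD9A9.
Checksum = ~0xD9A9 & 0xFFFF = 0x2656.

2656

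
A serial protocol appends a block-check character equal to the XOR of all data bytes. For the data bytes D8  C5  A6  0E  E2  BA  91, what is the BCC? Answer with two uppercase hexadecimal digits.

XOR the bytes together:
  start with 0xD8
  0xD8 ⊕ 0xC5 = 0x1D
  0x1D ⊕ 0xA6 = 0xBB
  0xBB ⊕ 0x0E = 0xB5
  0xB5 ⊕ 0xE2 = 0x57
  0x57 ⊕ 0xBA = 0xED
  0xED ⊕ 0x91 = 0x7C

7C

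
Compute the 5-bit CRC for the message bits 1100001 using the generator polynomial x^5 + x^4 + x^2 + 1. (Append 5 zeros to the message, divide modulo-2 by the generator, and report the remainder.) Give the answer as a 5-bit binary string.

Append 5 zeros: 110000100000. Divide by 110101 (XOR where the leading bit is 1):
  pos 0: 110000 XOR 110101 = 000101
  pos 3: 101100 XOR 110101 = 011001
  pos 4: 110010 XOR 110101 = 000111
Remainder (last 5 bits) = 11100. This is the CRC / FCS.

11100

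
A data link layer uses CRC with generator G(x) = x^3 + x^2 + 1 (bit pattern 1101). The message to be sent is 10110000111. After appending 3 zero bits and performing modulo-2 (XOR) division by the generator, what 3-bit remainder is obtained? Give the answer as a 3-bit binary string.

101

Append 3 zeros: 10110000111000. Divide by 1101 (XOR where the leading bit is 1):
  pos 0: 1011 XOR 1101 = 0110
  pos 1: 1100 XOR 1101 = 0001
  pos 4: 1000 XOR 1101 = 0101
  pos 5: 1011 XOR 1101 = 0110
  pos 6: 1101 XOR 1101 = 0000
  pos 10: 1000 XOR 1101 = 0101
Remainder (last 3 bits) = 101. This is the CRC / FCS.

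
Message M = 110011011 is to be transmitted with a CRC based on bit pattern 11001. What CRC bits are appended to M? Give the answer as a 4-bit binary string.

0101

Append 4 zeros: 1100110110000. Divide by 11001 (XOR where the leading bit is 1):
  pos 0: 11001 XOR 11001 = 00000
  pos 5: 10110 XOR 11001 = 01111
  pos 6: 11110 XOR 11001 = 00111
  pos 8: 11100 XOR 11001 = 00101
Remainder (last 4 bits) = 0101. This is the CRC / FCS.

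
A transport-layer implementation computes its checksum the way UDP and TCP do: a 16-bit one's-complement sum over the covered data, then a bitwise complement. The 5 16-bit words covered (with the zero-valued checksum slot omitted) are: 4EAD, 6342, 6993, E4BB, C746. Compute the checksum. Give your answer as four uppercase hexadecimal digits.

387A

One's-complement addition (fold any carry out of bit 15 back into bit 0):
  0x4EAD + 0x6342 = 0x0B1EF
  0xB1EF + 0x6993 = 0x11B82 → wrap carry → 0x1B83
  0x1B83 + 0xE4BB = 0x1003E → wrap carry → 0x003F
  0x003F + 0xC746 = 0x0C785
One's-complement sum = 0xC785.
Checksum = ~0xC785 & 0xFFFF = 0x387A.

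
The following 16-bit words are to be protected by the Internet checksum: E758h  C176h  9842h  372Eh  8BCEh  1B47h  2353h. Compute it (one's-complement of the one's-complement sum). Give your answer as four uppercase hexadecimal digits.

One's-complement addition (fold any carry out of bit 15 back into bit 0):
  0xE758 + 0xC176 = 0x1A8CE → wrap carry → 0xA8CF
  0xA8CF + 0x9842 = 0x14111 → wrap carry → 0x4112
  0x4112 + 0x372E = 0x07840
  0x7840 + 0x8BCE = 0x1040E → wrap carry → 0x040F
  0x040F + 0x1B47 = 0x01F56
  0x1F56 + 0x2353 = 0x042A9
One's-complement sum = 0x42A9.
Checksum = ~0x42A9 & 0xFFFF = 0xBD56.

BD56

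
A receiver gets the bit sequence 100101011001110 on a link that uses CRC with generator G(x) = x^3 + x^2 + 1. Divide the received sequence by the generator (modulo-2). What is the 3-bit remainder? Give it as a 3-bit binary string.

Modulo-2 division of 100101011001110 by 1101:
  pos 0: 1001 XOR 1101 = 0100
  pos 1: 1000 XOR 1101 = 0101
  pos 2: 1011 XOR 1101 = 0110
  pos 3: 1100 XOR 1101 = 0001
  pos 6: 1110 XOR 1101 = 0011
  pos 8: 1101 XOR 1101 = 0000
Remainder = 110 (nonzero — an error is detected).

110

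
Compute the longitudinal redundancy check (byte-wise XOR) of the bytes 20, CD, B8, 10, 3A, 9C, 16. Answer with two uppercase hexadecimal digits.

F5

XOR the bytes together:
  start with 0x20
  0x20 ⊕ 0xCD = 0xED
  0xED ⊕ 0xB8 = 0x55
  0x55 ⊕ 0x10 = 0x45
  0x45 ⊕ 0x3A = 0x7F
  0x7F ⊕ 0x9C = 0xE3
  0xE3 ⊕ 0x16 = 0xF5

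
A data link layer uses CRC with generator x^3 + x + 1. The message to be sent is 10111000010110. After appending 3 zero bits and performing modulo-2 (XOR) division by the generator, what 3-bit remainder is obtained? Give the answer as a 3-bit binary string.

111

Append 3 zeros: 10111000010110000. Divide by 1011 (XOR where the leading bit is 1):
  pos 0: 1011 XOR 1011 = 0000
  pos 4: 1000 XOR 1011 = 0011
  pos 6: 1101 XOR 1011 = 0110
  pos 7: 1100 XOR 1011 = 0111
  pos 8: 1111 XOR 1011 = 0100
  pos 9: 1001 XOR 1011 = 0010
  pos 11: 1000 XOR 1011 = 0011
  pos 13: 1100 XOR 1011 = 0111
Remainder (last 3 bits) = 111. This is the CRC / FCS.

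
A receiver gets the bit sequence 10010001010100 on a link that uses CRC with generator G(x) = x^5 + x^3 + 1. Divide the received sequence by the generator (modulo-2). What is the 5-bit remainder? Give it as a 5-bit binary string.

00000

Modulo-2 division of 10010001010100 by 101001:
  pos 0: 100100 XOR 101001 = 001101
  pos 2: 110101 XOR 101001 = 011100
  pos 3: 111000 XOR 101001 = 010001
  pos 4: 100011 XOR 101001 = 001010
  pos 6: 101001 XOR 101001 = 000000
Remainder = 00000 (zero — the frame passes the CRC check).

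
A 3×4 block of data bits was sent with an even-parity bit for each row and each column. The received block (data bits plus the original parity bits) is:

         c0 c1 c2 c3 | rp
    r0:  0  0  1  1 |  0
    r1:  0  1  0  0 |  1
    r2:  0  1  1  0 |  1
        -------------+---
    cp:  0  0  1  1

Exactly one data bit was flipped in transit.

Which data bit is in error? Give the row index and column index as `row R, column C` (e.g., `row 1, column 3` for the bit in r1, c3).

row 2, column 2

Recompute each row's even parity and compare to rp:
  r0: data parity 0, sent rp 0 → ok
  r1: data parity 1, sent rp 1 → ok
  r2: data parity 0, sent rp 1 → mismatch
Recompute each column's even parity and compare to cp:
  c0: data parity 0, sent cp 0 → ok
  c1: data parity 0, sent cp 0 → ok
  c2: data parity 0, sent cp 1 → mismatch
  c3: data parity 1, sent cp 1 → ok
Exactly one row (r2) and one column (c2) fail → the flipped bit is at their intersection.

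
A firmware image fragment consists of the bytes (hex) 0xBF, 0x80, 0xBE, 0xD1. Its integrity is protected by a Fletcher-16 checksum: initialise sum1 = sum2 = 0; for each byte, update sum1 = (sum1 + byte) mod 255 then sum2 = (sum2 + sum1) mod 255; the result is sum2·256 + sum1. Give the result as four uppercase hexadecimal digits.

Running sums (mod 255):
  after byte 0 (0xBF): sum1=191, sum2=191
  after byte 1 (0x80): sum1=64, sum2=0
  after byte 2 (0xBE): sum1=254, sum2=254
  after byte 3 (0xD1): sum1=208, sum2=207
Checksum = sum2·256 + sum1 = 207·256 + 208 = 53200 = 0xCFD0.

CFD0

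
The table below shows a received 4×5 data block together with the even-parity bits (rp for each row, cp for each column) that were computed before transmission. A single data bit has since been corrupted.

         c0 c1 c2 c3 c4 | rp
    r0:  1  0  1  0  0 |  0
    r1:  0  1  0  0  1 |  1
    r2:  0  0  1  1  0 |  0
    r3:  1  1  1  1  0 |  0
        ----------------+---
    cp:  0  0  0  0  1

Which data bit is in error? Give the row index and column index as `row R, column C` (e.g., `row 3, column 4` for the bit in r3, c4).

row 1, column 2

Recompute each row's even parity and compare to rp:
  r0: data parity 0, sent rp 0 → ok
  r1: data parity 0, sent rp 1 → mismatch
  r2: data parity 0, sent rp 0 → ok
  r3: data parity 0, sent rp 0 → ok
Recompute each column's even parity and compare to cp:
  c0: data parity 0, sent cp 0 → ok
  c1: data parity 0, sent cp 0 → ok
  c2: data parity 1, sent cp 0 → mismatch
  c3: data parity 0, sent cp 0 → ok
  c4: data parity 1, sent cp 1 → ok
Exactly one row (r1) and one column (c2) fail → the flipped bit is at their intersection.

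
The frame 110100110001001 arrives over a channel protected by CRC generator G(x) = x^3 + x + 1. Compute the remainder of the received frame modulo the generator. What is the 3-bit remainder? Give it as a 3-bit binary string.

011

Modulo-2 division of 110100110001001 by 1011:
  pos 0: 1101 XOR 1011 = 0110
  pos 1: 1100 XOR 1011 = 0111
  pos 2: 1110 XOR 1011 = 0101
  pos 3: 1011 XOR 1011 = 0000
  pos 7: 1000 XOR 1011 = 0011
  pos 9: 1110 XOR 1011 = 0101
  pos 10: 1010 XOR 1011 = 0001
Remainder = 011 (nonzero — an error is detected).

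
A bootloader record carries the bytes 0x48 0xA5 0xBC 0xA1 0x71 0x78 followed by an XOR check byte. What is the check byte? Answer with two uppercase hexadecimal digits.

F9

XOR the bytes together:
  start with 0x48
  0x48 ⊕ 0xA5 = 0xED
  0xED ⊕ 0xBC = 0x51
  0x51 ⊕ 0xA1 = 0xF0
  0xF0 ⊕ 0x71 = 0x81
  0x81 ⊕ 0x78 = 0xF9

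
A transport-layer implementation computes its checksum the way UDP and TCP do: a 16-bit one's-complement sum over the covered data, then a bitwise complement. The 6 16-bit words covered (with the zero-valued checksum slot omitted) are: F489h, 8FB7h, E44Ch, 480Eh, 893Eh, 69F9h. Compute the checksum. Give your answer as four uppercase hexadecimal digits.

5C2B

One's-complement addition (fold any carry out of bit 15 back into bit 0):
  0xF489 + 0x8FB7 = 0x18440 → wrap carry → 0x8441
  0x8441 + 0xE44C = 0x1688D → wrap carry → 0x688E
  0x688E + 0x480E = 0x0B09C
  0xB09C + 0x893E = 0x139DA → wrap carry → 0x39DB
  0x39DB + 0x69F9 = 0x0A3D4
One's-complement sum = 0xA3D4.
Checksum = ~0xA3D4 & 0xFFFF = 0x5C2B.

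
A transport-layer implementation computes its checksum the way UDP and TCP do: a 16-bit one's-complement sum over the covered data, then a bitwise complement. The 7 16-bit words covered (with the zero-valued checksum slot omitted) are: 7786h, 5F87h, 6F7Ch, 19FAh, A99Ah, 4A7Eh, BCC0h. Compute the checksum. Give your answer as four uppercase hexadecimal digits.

EEA1

One's-complement addition (fold any carry out of bit 15 back into bit 0):
  0x7786 + 0x5F87 = 0x0D70D
  0xD70D + 0x6F7C = 0x14689 → wrap carry → 0x468A
  0x468A + 0x19FA = 0x06084
  0x6084 + 0xA99A = 0x10A1E → wrap carry → 0x0A1F
  0x0A1F + 0x4A7E = 0x0549D
  0x549D + 0xBCC0 = 0x1115D → wrap carry → 0x115E
One's-complement sum = 0x115E.
Checksum = ~0x115E & 0xFFFF = 0xEEA1.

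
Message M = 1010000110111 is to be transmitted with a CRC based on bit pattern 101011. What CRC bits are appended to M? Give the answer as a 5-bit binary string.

Append 5 zeros: 101000011011100000. Divide by 101011 (XOR where the leading bit is 1):
  pos 0: 101000 XOR 101011 = 000011
  pos 4: 110110 XOR 101011 = 011101
  pos 5: 111011 XOR 101011 = 010000
  pos 6: 100001 XOR 101011 = 001010
  pos 8: 101010 XOR 101011 = 000001
Remainder (last 5 bits) = 10000. This is the CRC / FCS.

10000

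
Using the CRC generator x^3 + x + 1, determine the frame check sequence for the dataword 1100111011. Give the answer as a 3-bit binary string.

010

Append 3 zeros: 1100111011000. Divide by 1011 (XOR where the leading bit is 1):
  pos 0: 1100 XOR 1011 = 0111
  pos 1: 1111 XOR 1011 = 0100
  pos 2: 1001 XOR 1011 = 0010
  pos 4: 1010 XOR 1011 = 0001
  pos 7: 1110 XOR 1011 = 0101
  pos 8: 1010 XOR 1011 = 0001
Remainder (last 3 bits) = 010. This is the CRC / FCS.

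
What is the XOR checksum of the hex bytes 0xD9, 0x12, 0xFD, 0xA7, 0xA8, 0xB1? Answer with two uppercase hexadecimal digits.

88

XOR the bytes together:
  start with 0xD9
  0xD9 ⊕ 0x12 = 0xCB
  0xCB ⊕ 0xFD = 0x36
  0x36 ⊕ 0xA7 = 0x91
  0x91 ⊕ 0xA8 = 0x39
  0x39 ⊕ 0xB1 = 0x88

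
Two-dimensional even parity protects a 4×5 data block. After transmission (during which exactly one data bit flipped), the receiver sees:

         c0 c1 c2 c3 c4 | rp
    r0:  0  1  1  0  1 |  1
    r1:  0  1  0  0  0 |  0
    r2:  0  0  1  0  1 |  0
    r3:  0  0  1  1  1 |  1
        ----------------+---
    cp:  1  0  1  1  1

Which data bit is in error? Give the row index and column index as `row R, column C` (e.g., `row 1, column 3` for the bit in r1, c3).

Recompute each row's even parity and compare to rp:
  r0: data parity 1, sent rp 1 → ok
  r1: data parity 1, sent rp 0 → mismatch
  r2: data parity 0, sent rp 0 → ok
  r3: data parity 1, sent rp 1 → ok
Recompute each column's even parity and compare to cp:
  c0: data parity 0, sent cp 1 → mismatch
  c1: data parity 0, sent cp 0 → ok
  c2: data parity 1, sent cp 1 → ok
  c3: data parity 1, sent cp 1 → ok
  c4: data parity 1, sent cp 1 → ok
Exactly one row (r1) and one column (c0) fail → the flipped bit is at their intersection.

row 1, column 0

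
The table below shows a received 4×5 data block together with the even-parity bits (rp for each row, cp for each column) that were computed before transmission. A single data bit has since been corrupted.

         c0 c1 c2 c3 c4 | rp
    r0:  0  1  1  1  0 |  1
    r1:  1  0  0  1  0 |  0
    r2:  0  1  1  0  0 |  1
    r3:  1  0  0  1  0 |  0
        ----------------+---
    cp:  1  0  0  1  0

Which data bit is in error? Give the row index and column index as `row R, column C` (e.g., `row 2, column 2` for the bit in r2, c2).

row 2, column 0

Recompute each row's even parity and compare to rp:
  r0: data parity 1, sent rp 1 → ok
  r1: data parity 0, sent rp 0 → ok
  r2: data parity 0, sent rp 1 → mismatch
  r3: data parity 0, sent rp 0 → ok
Recompute each column's even parity and compare to cp:
  c0: data parity 0, sent cp 1 → mismatch
  c1: data parity 0, sent cp 0 → ok
  c2: data parity 0, sent cp 0 → ok
  c3: data parity 1, sent cp 1 → ok
  c4: data parity 0, sent cp 0 → ok
Exactly one row (r2) and one column (c0) fail → the flipped bit is at their intersection.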